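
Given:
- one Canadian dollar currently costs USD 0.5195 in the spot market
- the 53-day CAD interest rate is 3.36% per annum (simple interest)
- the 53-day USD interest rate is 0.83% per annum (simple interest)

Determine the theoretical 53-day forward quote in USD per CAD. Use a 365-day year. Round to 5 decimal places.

T = 53/365 years.
Growth of 1 USD over T: 1 + 0.0083×53/365 = 1.0012052.
CAD growth factor: 1 + 0.0336×53/365 = 1.0048789.
So F = 0.5195 × 1.0012052 / 1.0048789 = 0.5176008 (USD/CAD).

0.51760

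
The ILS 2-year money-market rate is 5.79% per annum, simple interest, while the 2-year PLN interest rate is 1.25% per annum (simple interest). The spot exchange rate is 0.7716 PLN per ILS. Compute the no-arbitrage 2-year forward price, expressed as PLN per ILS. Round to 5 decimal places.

T = 2 years.
PLN growth factor: 1 + 0.0125×2 = 1.025000.
ILS growth factor: 1 + 0.0579×2 = 1.115800.
So F = 0.7716 × 1.025000 / 1.115800 = 0.7088098 (PLN/ILS).

0.70881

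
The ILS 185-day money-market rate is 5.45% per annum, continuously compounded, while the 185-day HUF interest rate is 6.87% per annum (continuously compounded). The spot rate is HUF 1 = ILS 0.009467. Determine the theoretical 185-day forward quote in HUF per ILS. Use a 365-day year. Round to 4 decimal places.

T = 185/365 years.
Growth of 1 ILS over T: e^(0.0545×185/365) = 1.028008348.
Growth of 1 HUF over T: e^(0.0687×185/365) = 1.035433881.
So F = 0.009467 × 1.028008348 / 1.035433881 = 0.00939910815 (ILS/HUF).
Invert for HUF per ILS: 1 / 0.00939910815 = 106.3931.

106.3931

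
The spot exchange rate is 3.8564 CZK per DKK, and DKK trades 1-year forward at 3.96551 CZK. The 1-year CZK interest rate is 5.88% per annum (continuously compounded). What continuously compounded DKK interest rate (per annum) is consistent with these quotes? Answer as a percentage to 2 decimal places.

T = 1 year.
CIP gives F = S · g_CZK/g_DKK, so g_CZK/g_DKK = 3.96551/3.8564 = 1.0282932.
The CZK side grows by e^(0.0588×1) = 1.0605631.
So the DKK growth factor = 1.031382.
Take logs: ln 1.031382 / 1 = 0.030900, so 3.09%.

3.09%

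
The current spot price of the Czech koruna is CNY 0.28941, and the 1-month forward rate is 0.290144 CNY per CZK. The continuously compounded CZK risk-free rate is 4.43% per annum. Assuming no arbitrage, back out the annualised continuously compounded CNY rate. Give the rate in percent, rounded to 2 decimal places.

T = 1/12 years.
By CIP, F/S equals the CNY-to-CZK growth ratio: 0.290144/0.28941 = 1.0025362.
CZK growth factor: e^(0.0443×1/12) = 1.0036985.
That pins the CNY growth at 1.0062441.
Take logs: ln 1.0062441 / (1/12) = 0.074696, so 7.47%.

7.47%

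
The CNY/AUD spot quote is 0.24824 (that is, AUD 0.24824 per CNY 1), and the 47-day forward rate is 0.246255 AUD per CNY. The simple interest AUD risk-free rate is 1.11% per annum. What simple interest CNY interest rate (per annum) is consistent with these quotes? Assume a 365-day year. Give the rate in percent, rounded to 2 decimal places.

T = 47/365 years.
CIP gives F = S · g_AUD/g_CNY, so g_AUD/g_CNY = 0.246255/0.24824 = 0.9920037.
The AUD side grows by 1 + 0.0111×47/365 = 1.0014293.
Hence g_CNY = 1.0095016.
(1.0095016 − 1)/T = 0.073789, i.e. 7.38%.

7.38%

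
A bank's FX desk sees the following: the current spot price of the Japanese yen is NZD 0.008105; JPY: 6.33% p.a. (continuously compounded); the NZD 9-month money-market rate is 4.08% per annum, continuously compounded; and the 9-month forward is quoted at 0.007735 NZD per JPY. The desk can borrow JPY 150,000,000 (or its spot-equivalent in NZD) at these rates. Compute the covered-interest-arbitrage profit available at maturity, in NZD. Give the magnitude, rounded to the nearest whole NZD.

T = 9/12 years.
Keep in JPY, deliver into the forward: 150,000,000·1.048619985·0.007735 = NZD 1,216,661.34.
Swap to NZD now, deposit: 150,000,000·0.008105·1.031072992 = NZD 1,253,526.99.
The quoted forward undervalues JPY, so borrow JPY, convert to NZD at spot, deposit the NZD at 4.08%, and buy JPY forward at 0.007735 to cover the loan.
Arbitrage profit = |1,216,661.34 − 1,253,526.99| = NZD 36,866.

NZD 36,866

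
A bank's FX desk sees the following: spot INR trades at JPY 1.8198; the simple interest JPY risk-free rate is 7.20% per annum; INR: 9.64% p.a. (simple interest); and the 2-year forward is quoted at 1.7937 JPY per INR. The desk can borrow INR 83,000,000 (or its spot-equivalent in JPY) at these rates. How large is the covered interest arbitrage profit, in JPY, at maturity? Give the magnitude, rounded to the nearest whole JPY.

JPY 4,786,955

T = 2 years.
Route A — deposit INR, sell forward: 83,000,000 × 1.192800 × 1.7937 = JPY 177,580,604.88.
Route B — convert at spot, deposit JPY: 83,000,000 × 1.8198 × 1.144000 = JPY 172,793,649.60.
The quoted forward overvalues INR, so borrow JPY, buy INR at spot, deposit the INR at 9.64%, and sell the proceeds forward at 1.7937.
Arbitrage profit = |177,580,604.88 − 172,793,649.60| = JPY 4,786,955.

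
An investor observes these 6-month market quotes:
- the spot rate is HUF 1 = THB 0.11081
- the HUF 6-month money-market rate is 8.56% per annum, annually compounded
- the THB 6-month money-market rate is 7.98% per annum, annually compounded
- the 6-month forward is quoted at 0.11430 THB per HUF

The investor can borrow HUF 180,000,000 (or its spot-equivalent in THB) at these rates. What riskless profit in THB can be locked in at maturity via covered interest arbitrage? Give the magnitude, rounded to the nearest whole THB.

T = 6/12 years.
Invest the HUF and cover forward: 180,000,000 × 1.0419213022 × 0.11430 = THB 21,436,488.87.
Convert at spot and invest in THB: 180,000,000 × 0.11081 × 1.039134255 = THB 20,726,364.02.
The quoted forward overvalues HUF, so borrow THB, buy HUF at spot, deposit the HUF at 8.56%, and sell the proceeds forward at 0.11430.
Arbitrage profit = |21,436,488.87 − 20,726,364.02| = THB 710,125.

THB 710,125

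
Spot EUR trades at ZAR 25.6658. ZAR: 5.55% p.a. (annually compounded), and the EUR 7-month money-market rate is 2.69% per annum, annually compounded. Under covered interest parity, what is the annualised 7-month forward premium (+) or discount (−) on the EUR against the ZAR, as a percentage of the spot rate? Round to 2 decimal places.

+2.77%

T = 7/12 years.
CIP forward (ZAR per EUR) = 25.6658 × 1.0320102/1.0156048 = 26.0803882.
(F − S)/S ÷ T = (26.0803882 − 25.6658)/25.6658/(7/12) = 0.027691 → 2.77%.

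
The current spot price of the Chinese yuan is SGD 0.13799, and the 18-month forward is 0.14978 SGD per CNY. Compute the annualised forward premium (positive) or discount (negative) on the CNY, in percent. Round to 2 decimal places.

T = 18/12 years.
(F − S)/S = (0.14978 − 0.13799)/0.13799 = 0.0854410.
Per annum: 0.0854410 / (18/12) = 0.056961 = 5.70%.

+5.70%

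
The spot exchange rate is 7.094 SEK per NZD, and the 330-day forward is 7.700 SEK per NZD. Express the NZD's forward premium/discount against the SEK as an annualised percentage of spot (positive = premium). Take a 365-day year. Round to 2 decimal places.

T = 330/365 years.
Period premium: (7.700 − 7.094)/7.094 = 0.0854243.
Annualise by dividing by T: 0.0854243 / (330/365) = 0.094484 → 9.45%.

+9.45%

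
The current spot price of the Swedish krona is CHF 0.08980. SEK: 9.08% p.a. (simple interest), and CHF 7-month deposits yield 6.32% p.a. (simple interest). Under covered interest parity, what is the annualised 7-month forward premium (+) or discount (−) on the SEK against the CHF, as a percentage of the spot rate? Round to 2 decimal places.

-2.62%

T = 7/12 years.
F = S · g_CHF/g_SEK = 0.0898 × 1.0368667/1.0529667 = 0.08842695.
(F − S)/S ÷ T = (0.08842695 − 0.0898)/0.0898/(7/12) = -0.026212 → -2.62%.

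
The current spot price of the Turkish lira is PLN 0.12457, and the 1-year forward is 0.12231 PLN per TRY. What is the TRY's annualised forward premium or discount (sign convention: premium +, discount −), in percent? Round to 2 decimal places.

-1.81%

T = 1 year.
(F − S)/S = (0.12231 − 0.12457)/0.12457 = -0.0181424.
Per annum: -0.0181424 / 1 = -0.018142 = -1.81%.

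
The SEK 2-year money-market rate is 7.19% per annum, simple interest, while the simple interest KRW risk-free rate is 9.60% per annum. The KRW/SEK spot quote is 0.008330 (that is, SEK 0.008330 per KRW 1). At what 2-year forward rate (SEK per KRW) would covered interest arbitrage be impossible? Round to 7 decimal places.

T = 2 years.
Growth of 1 SEK over T: 1 + 0.0719×2 = 1.143800.
Growth of 1 KRW over T: 1 + 0.0960×2 = 1.192000.
CIP: F = S · (grow SEK)/(grow KRW) = 0.00833 × 1.143800/1.192000 = 0.007993166 SEK per KRW.

0.0079932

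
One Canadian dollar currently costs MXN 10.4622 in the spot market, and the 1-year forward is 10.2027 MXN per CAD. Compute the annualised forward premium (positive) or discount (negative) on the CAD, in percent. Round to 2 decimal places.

-2.48%

T = 1 year.
(F − S)/S = (10.2027 − 10.4622)/10.4622 = -0.0248036.
Per annum: -0.0248036 / 1 = -0.024804 = -2.48%.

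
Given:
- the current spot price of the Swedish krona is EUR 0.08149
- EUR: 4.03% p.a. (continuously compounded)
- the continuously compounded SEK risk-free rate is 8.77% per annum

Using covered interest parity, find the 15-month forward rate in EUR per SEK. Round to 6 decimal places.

T = 15/12 years.
EUR accumulates by e^(0.0403×15/12) = 1.0516654.
SEK accumulates by e^(0.0877×15/12) = 1.1158595.
Forward (EUR per SEK) = 0.08149 × 1.0516654 / 1.1158595 = 0.07680198.

0.076802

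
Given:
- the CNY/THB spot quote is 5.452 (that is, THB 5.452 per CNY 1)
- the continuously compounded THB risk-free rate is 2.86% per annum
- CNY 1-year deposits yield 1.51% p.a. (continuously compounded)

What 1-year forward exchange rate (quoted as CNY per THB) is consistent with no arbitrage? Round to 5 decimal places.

T = 1 year.
Growth of 1 THB over T: e^(0.0286×1) = 1.0290129.
CNY accumulates by e^(0.0151×1) = 1.0152146.
CIP: F = S · (grow THB)/(grow CNY) = 5.452 × 1.0290129/1.0152146 = 5.526101 THB per CNY.
Invert for CNY per THB: 1 / 5.526101 = 0.18096.

0.18096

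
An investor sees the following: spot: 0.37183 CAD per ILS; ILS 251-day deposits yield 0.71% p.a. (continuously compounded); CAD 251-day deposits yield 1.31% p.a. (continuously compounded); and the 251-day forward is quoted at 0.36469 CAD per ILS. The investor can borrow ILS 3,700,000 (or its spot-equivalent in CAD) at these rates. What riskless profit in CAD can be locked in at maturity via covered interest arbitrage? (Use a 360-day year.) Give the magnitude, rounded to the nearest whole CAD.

T = 251/360 years.
Keep in ILS, deliver into the forward: 3,700,000·1.004962551·0.36469 = CAD 1,356,049.23.
Swap to CAD now, deposit: 3,700,000·0.37183·1.00917545 = CAD 1,388,394.32.
The quoted forward undervalues ILS, so borrow ILS, convert to CAD at spot, deposit the CAD at 1.31%, and buy ILS forward at 0.36469 to cover the loan.
Profit = 1,388,394.32 − 1,356,049.23 = CAD 32,345.

CAD 32,345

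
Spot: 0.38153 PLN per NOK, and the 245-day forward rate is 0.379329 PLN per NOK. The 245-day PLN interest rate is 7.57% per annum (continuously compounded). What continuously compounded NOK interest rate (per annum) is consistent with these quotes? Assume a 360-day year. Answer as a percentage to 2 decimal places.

8.42%

T = 245/360 years.
CIP gives F = S · g_PLN/g_NOK, so g_PLN/g_NOK = 0.379329/0.38153 = 0.9942311.
The PLN side grows by e^(0.0757×245/360) = 1.0528682.
That pins the NOK growth at 1.0589773.
Take logs: ln 1.0589773 / (245/360) = 0.084201, so 8.42%.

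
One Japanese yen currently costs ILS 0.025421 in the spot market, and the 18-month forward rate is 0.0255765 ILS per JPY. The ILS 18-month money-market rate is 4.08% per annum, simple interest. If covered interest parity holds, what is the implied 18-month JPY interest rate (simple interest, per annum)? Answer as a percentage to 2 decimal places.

T = 18/12 years.
F/S = 0.0255765/0.025421 = 1.0061170 = (growth of ILS) / (growth of JPY).
ILS growth factor: 1 + 0.0408×18/12 = 1.061200.
That pins the JPY growth at 1.0547481.
(1.0547481 − 1)/T = 0.036499, i.e. 3.65%.

3.65%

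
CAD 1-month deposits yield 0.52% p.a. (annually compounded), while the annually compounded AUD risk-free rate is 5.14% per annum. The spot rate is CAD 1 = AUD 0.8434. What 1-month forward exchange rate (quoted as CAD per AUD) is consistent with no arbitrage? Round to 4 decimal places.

1.1812

T = 1/12 years.
AUD accumulates by (1 + 0.0514)^(1/12) = 1.0041856.
CAD accumulates by (1 + 0.0052)^(1/12) = 1.0004323.
Forward (AUD per CAD) = 0.8434 × 1.0041856 / 1.0004323 = 0.8465642.
Quoted the other way: 1/0.8465642 = 1.1812 CAD per AUD.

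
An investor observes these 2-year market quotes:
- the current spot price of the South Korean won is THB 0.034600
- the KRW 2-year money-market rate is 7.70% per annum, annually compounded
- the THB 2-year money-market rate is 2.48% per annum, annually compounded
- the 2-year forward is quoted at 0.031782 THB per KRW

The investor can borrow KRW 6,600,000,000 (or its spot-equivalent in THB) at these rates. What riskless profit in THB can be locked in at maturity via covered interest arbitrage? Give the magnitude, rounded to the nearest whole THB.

T = 2 years.
Keep in KRW, deliver into the forward: 6,600,000,000·1.159929·0.031782 = THB 243,308,098.95.
Swap to THB now, deposit: 6,600,000,000·0.034600·1.05021504 = THB 239,827,106.53.
The quoted forward overvalues KRW, so borrow THB, buy KRW at spot, deposit the KRW at 7.70%, and sell the proceeds forward at 0.031782.
The gap between the two covered legs is THB 3,480,992.

THB 3,480,992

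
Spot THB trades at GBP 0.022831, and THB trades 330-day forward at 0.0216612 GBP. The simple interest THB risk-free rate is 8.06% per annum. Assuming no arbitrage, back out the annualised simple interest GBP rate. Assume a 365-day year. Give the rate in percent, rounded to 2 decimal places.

1.98%

T = 330/365 years.
By CIP, F/S equals the GBP-to-THB growth ratio: 0.0216612/0.022831 = 0.9487626.
THB growth factor: 1 + 0.0806×330/365 = 1.0728712.
Hence g_GBP = 1.0179001.
(1.0179001 − 1)/T = 0.019799, i.e. 1.98%.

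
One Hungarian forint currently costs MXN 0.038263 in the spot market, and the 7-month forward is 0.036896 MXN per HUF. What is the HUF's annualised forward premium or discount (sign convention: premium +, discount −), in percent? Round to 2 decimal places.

-6.12%

T = 7/12 years.
Period premium: (0.036896 − 0.038263)/0.038263 = -0.0357264.
Annualise by dividing by T: -0.0357264 / (7/12) = -0.061245 → -6.12%.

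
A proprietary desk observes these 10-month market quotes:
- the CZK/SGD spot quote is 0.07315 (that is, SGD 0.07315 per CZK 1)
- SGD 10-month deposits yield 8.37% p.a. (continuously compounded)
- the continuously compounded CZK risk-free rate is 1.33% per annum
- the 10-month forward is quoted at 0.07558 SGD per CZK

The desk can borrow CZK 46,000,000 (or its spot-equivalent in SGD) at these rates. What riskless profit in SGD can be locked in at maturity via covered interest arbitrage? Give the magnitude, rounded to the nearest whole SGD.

T = 10/12 years.
Route A — deposit CZK, sell forward: 46,000,000 × 1.011144981 × 0.07558 = SGD 3,515,427.53.
Route B — convert at spot, deposit SGD: 46,000,000 × 0.07315 × 1.072240088 = SGD 3,607,980.67.
The quoted forward undervalues CZK, so borrow CZK, convert to SGD at spot, deposit the SGD at 8.37%, and buy CZK forward at 0.07558 to cover the loan.
Arbitrage profit = |3,515,427.53 − 3,607,980.67| = SGD 92,553.

SGD 92,553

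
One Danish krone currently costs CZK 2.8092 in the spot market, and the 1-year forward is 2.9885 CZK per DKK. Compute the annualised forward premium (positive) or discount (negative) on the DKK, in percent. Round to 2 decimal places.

+6.38%

T = 1 year.
(F − S)/S = (2.9885 − 2.8092)/2.8092 = 0.0638260.
Annualise by dividing by T: 0.0638260 / 1 = 0.063826 → 6.38%.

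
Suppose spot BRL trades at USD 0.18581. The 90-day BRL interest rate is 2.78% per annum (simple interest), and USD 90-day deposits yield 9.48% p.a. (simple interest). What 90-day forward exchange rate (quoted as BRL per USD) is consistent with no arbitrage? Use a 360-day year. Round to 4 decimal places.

5.2938

T = 90/360 years.
USD accumulates by 1 + 0.0948×90/360 = 1.023700.
BRL accumulates by 1 + 0.0278×90/360 = 1.006950.
Forward (USD per BRL) = 0.18581 × 1.023700 / 1.006950 = 0.1889008.
Invert for BRL per USD: 1 / 0.1889008 = 5.2938.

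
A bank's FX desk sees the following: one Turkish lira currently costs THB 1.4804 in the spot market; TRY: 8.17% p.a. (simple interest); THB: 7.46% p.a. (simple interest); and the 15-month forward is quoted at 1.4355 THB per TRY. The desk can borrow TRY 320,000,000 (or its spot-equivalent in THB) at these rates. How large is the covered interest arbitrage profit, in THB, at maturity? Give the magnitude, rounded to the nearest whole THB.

THB 11,630,996

T = 15/12 years.
Route A — deposit TRY, sell forward: 320,000,000 × 1.102125 × 1.4355 = THB 506,272,140.00.
Route B — convert at spot, deposit THB: 320,000,000 × 1.4804 × 1.093250 = THB 517,903,136.00.
The quoted forward undervalues TRY, so borrow TRY, convert to THB at spot, deposit the THB at 7.46%, and buy TRY forward at 1.4355 to cover the loan.
Profit = 517,903,136.00 − 506,272,140.00 = THB 11,630,996.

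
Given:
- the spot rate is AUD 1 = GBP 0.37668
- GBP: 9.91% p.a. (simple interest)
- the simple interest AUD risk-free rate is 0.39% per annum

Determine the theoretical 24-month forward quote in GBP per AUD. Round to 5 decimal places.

T = 2 years.
GBP growth factor: 1 + 0.0991×2 = 1.198200.
Growth of 1 AUD over T: 1 + 0.0039×2 = 1.007800.
CIP: F = S · (grow GBP)/(grow AUD) = 0.37668 × 1.198200/1.007800 = 0.4478448 GBP per AUD.

0.44784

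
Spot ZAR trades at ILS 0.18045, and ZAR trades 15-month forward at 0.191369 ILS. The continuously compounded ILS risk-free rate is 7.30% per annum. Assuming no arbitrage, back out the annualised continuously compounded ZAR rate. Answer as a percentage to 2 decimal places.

2.60%

T = 15/12 years.
CIP gives F = S · g_ILS/g_ZAR, so g_ILS/g_ZAR = 0.191369/0.18045 = 1.0605098.
The ILS side grows by e^(0.0730×15/12) = 1.0955429.
Hence g_ZAR = 1.0330342.
r = ln(1.0330342)/(15/12) = 0.026000 → 2.60%.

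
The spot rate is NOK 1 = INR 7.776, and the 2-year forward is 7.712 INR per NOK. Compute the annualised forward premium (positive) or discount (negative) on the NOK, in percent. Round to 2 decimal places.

-0.41%

T = 2 years.
NOK trades forward at -0.82305% vs spot over the period.
×(1/T) gives -0.41% p.a.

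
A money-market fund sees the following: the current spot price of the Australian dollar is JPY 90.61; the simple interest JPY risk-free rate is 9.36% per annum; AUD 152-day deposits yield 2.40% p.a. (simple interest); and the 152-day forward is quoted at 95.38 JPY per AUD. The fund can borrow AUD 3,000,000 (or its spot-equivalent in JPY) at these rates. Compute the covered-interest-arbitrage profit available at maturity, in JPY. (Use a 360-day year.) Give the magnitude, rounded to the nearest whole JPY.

JPY 6,466,830

T = 152/360 years.
Invest the AUD and cover forward: 3,000,000 × 1.01013333333 × 95.38 = JPY 289,039,552.00.
Convert at spot and invest in JPY: 3,000,000 × 90.61 × 1.039520 = JPY 282,572,721.60.
The quoted forward overvalues AUD, so borrow JPY, buy AUD at spot, deposit the AUD at 2.40%, and sell the proceeds forward at 95.38.
Profit = 289,039,552.00 − 282,572,721.60 = JPY 6,466,830.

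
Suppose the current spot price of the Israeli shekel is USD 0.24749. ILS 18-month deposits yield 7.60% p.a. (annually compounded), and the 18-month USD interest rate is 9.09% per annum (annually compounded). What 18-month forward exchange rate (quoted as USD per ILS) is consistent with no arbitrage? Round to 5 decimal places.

T = 18/12 years.
USD accumulates by (1 + 0.0909)^(18/12) = 1.1394031.
Growth of 1 ILS over T: (1 + 0.0760)^(18/12) = 1.1161393.
So F = 0.24749 × 1.1394031 / 1.1161393 = 0.2526485 (USD/ILS).

0.25265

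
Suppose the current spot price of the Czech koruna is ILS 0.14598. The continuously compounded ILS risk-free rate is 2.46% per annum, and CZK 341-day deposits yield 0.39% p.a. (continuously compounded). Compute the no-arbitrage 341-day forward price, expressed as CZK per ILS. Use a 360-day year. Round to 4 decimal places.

6.7172

T = 341/360 years.
Growth of 1 ILS over T: e^(0.0246×341/360) = 1.0235753.
Growth of 1 CZK over T: e^(0.0039×341/360) = 1.003701.
Forward (ILS per CZK) = 0.14598 × 1.0235753 / 1.003701 = 0.1488706.
Invert for CZK per ILS: 1 / 0.1488706 = 6.7172.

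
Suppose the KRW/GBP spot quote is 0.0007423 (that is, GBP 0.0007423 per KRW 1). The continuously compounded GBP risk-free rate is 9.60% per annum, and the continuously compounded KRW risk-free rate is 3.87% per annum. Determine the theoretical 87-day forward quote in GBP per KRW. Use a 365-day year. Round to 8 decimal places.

0.00075251

T = 87/365 years.
GBP accumulates by e^(0.0960×87/365) = 1.023146.
KRW growth factor: e^(0.0387×87/365) = 1.0092671.
So F = 0.0007423 × 1.023146 / 1.0092671 = 0.0007525077 (GBP/KRW).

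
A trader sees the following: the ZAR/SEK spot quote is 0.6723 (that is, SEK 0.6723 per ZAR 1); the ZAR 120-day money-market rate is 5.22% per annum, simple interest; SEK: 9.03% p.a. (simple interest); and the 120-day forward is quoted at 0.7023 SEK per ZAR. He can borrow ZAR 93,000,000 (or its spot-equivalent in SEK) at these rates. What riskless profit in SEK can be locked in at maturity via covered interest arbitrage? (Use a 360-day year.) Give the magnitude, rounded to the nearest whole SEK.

SEK 2,044,492

T = 120/360 years.
Keep in ZAR, deliver into the forward: 93,000,000·1.017400·0.7023 = SEK 66,450,361.86.
Swap to SEK now, deposit: 93,000,000·0.6723·1.030100 = SEK 64,405,869.39.
The quoted forward overvalues ZAR, so borrow SEK, buy ZAR at spot, deposit the ZAR at 5.22%, and sell the proceeds forward at 0.7023.
The gap between the two covered legs is SEK 2,044,492.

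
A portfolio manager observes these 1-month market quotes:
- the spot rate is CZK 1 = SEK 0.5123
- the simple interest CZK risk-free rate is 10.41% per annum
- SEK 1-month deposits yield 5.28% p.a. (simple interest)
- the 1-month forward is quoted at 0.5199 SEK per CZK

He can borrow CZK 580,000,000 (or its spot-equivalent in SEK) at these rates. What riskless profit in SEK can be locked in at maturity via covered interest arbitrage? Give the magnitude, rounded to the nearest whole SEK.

T = 1/12 years.
Keep in CZK, deliver into the forward: 580,000,000·1.008675·0.5199 = SEK 304,157,876.85.
Swap to SEK now, deposit: 580,000,000·0.5123·1.004400 = SEK 298,441,389.60.
The quoted forward overvalues CZK, so borrow SEK, buy CZK at spot, deposit the CZK at 10.41%, and sell the proceeds forward at 0.5199.
Arbitrage profit = |304,157,876.85 − 298,441,389.60| = SEK 5,716,487.

SEK 5,716,487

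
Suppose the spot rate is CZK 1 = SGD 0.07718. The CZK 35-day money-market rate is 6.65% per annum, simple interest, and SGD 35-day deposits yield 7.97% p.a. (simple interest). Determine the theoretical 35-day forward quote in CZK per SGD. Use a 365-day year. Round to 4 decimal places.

12.9404

T = 35/365 years.
SGD growth factor: 1 + 0.0797×35/365 = 1.00764247.
CZK accumulates by 1 + 0.0665×35/365 = 1.00637671.
So F = 0.07718 × 1.00764247 / 1.00637671 = 0.077277072 (SGD/CZK).
Quoted the other way: 1/0.077277072 = 12.9404 CZK per SGD.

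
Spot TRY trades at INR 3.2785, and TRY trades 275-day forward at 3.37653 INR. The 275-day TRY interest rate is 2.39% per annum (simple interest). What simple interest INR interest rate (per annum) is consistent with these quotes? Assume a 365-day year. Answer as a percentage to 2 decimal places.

T = 275/365 years.
By CIP, F/S equals the INR-to-TRY growth ratio: 3.37653/3.2785 = 1.0299009.
TRY growth factor: 1 + 0.0239×275/365 = 1.0180068.
That pins the INR growth at 1.0484461.
r = (1.0484461 − 1)/(275/365) = 0.064301 → 6.43%.

6.43%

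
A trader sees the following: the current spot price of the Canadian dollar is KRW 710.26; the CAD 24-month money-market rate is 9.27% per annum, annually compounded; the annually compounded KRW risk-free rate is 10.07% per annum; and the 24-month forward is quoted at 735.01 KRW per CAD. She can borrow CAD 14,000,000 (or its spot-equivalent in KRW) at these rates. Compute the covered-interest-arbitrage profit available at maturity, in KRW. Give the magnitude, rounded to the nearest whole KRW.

T = 2 years.
Keep in CAD, deliver into the forward: 14,000,000·1.19399329·735.01 = KRW 12,286,358,113.16.
Swap to KRW now, deposit: 14,000,000·710.26·1.21154049 = KRW 12,047,122,477.98.
The quoted forward overvalues CAD, so borrow KRW, buy CAD at spot, deposit the CAD at 9.27%, and sell the proceeds forward at 735.01.
Arbitrage profit = |12,286,358,113.16 − 12,047,122,477.98| = KRW 239,235,635.

KRW 239,235,635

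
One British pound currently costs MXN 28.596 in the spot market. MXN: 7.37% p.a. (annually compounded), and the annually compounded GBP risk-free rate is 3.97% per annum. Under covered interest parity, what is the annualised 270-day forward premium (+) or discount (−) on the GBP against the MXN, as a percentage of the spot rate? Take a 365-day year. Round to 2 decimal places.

T = 270/365 years.
F = S · g_MXN/g_GBP = 28.596 × 1.0540105/1.0292179 = 29.284843.
Annualised premium = (F − S)/S × (1/T) = (29.284843 − 28.596)/28.596 ÷ (270/365) = 3.26%.

+3.26%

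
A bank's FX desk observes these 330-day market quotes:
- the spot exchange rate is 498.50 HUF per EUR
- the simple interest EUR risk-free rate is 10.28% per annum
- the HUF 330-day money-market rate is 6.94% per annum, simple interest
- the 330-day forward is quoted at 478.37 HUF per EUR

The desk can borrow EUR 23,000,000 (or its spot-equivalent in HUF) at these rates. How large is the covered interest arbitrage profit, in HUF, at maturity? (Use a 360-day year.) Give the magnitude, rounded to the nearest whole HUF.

HUF 155,583,699

T = 330/360 years.
Invest the EUR and cover forward: 23,000,000 × 1.094233333333 × 478.37 = HUF 12,039,313,192.33.
Convert at spot and invest in HUF: 23,000,000 × 498.50 × 1.063616666667 = HUF 12,194,896,891.67.
The quoted forward undervalues EUR, so borrow EUR, convert to HUF at spot, deposit the HUF at 6.94%, and buy EUR forward at 478.37 to cover the loan.
Arbitrage profit = |12,039,313,192.33 − 12,194,896,891.67| = HUF 155,583,699.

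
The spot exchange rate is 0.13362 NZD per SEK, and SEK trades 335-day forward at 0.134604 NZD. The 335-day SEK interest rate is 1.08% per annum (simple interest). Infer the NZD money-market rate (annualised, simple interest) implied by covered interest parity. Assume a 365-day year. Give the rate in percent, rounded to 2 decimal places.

T = 335/365 years.
F/S = 0.134604/0.13362 = 1.0073642 = (growth of NZD) / (growth of SEK).
The SEK side grows by 1 + 0.0108×335/365 = 1.0099123.
So the NZD growth factor = 1.0173495.
r = (1.0173495 − 1)/(335/365) = 0.018903 → 1.89%.

1.89%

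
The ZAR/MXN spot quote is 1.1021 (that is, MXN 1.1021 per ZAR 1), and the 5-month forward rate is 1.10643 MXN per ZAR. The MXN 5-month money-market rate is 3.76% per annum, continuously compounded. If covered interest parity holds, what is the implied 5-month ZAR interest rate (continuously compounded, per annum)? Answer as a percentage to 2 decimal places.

2.82%

T = 5/12 years.
By CIP, F/S equals the MXN-to-ZAR growth ratio: 1.10643/1.1021 = 1.0039289.
MXN growth factor: e^(0.0376×5/12) = 1.015790.
Hence g_ZAR = 1.0118147.
Take logs: ln 1.0118147 / (5/12) = 0.028189, so 2.82%.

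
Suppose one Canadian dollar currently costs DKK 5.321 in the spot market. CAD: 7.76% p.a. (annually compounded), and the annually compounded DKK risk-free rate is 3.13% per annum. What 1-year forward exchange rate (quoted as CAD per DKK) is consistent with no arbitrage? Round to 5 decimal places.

T = 1 year.
Growth of 1 DKK over T: (1 + 0.0313)^1 = 1.031300.
Growth of 1 CAD over T: (1 + 0.0776)^1 = 1.077600.
Forward (DKK per CAD) = 5.321 × 1.031300 / 1.077600 = 5.092379.
Invert for CAD per DKK: 1 / 5.092379 = 0.19637.

0.19637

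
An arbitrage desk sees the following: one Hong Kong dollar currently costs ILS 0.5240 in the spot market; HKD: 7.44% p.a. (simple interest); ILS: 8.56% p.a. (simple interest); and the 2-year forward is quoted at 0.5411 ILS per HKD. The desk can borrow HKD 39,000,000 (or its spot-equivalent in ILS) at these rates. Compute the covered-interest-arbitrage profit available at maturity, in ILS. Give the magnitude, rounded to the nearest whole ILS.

T = 2 years.
Route A — deposit HKD, sell forward: 39,000,000 × 1.148800 × 0.5411 = ILS 24,243,011.52.
Route B — convert at spot, deposit ILS: 39,000,000 × 0.5240 × 1.171200 = ILS 23,934,643.20.
The quoted forward overvalues HKD, so borrow ILS, buy HKD at spot, deposit the HKD at 7.44%, and sell the proceeds forward at 0.5411.
Arbitrage profit = |24,243,011.52 − 23,934,643.20| = ILS 308,368.

ILS 308,368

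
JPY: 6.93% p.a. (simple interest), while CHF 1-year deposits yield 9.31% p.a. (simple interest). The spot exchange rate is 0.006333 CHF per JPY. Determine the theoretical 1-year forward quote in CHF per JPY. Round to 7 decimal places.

0.0064740

T = 1 year.
CHF growth factor: 1 + 0.0931×1 = 1.093100.
JPY growth factor: 1 + 0.0693×1 = 1.069300.
CIP: F = S · (grow CHF)/(grow JPY) = 0.006333 × 1.093100/1.069300 = 0.006473957 CHF per JPY.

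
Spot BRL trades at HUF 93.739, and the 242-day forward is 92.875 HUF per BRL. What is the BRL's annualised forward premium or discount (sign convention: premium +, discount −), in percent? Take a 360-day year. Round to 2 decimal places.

-1.37%

T = 242/360 years.
BRL trades forward at -0.92171% vs spot over the period.
×(1/T) gives -1.37% p.a.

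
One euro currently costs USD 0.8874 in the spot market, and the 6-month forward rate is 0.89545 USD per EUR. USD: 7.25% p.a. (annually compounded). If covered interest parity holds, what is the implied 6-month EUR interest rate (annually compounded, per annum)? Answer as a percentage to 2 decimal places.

5.33%

T = 6/12 years.
F/S = 0.89545/0.8874 = 1.0090714 = (growth of USD) / (growth of EUR).
USD growth factor: (1 + 0.0725)^(6/12) = 1.0356158.
So the EUR growth factor = 1.0263058.
Annualise: 1.0263058^(12/6) − 1 = 0.053304 = 5.33%.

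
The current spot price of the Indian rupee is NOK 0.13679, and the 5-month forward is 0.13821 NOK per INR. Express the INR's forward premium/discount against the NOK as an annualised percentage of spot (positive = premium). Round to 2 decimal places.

+2.49%

T = 5/12 years.
(F − S)/S = (0.13821 − 0.13679)/0.13679 = 0.0103809.
×(1/T) gives 2.49% p.a.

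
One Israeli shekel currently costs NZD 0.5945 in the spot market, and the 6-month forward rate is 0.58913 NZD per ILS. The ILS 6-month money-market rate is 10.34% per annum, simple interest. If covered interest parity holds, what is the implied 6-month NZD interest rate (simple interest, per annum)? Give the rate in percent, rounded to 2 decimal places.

T = 6/12 years.
CIP gives F = S · g_NZD/g_ILS, so g_NZD/g_ILS = 0.58913/0.5945 = 0.9909672.
The ILS side grows by 1 + 0.1034×6/12 = 1.051700.
So the NZD growth factor = 1.0422002.
(1.0422002 − 1)/T = 0.084400, i.e. 8.44%.

8.44%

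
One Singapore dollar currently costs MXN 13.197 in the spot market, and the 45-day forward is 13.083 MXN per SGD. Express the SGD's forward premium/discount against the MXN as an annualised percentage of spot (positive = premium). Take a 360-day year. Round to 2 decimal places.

T = 45/360 years.
(F − S)/S = (13.083 − 13.197)/13.197 = -0.0086383.
Per annum: -0.0086383 / (45/360) = -0.069106 = -6.91%.

-6.91%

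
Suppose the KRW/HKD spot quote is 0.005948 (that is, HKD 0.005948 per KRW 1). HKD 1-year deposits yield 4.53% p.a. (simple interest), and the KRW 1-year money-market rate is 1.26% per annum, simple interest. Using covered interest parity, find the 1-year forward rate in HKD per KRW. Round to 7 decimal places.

0.0061401

T = 1 year.
HKD accumulates by 1 + 0.0453×1 = 1.045300.
Growth of 1 KRW over T: 1 + 0.0126×1 = 1.012600.
So F = 0.005948 × 1.045300 / 1.012600 = 0.006140079 (HKD/KRW).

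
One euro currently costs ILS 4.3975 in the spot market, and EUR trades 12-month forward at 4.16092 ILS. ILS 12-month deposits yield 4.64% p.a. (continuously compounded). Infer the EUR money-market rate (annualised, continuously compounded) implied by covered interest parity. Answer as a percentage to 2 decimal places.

T = 1 year.
CIP gives F = S · g_ILS/g_EUR, so g_ILS/g_EUR = 4.16092/4.3975 = 0.9462013.
The ILS side grows by e^(0.0464×1) = 1.0474933.
Hence g_EUR = 1.1070512.
r = ln(1.1070512)/1 = 0.101700 → 10.17%.

10.17%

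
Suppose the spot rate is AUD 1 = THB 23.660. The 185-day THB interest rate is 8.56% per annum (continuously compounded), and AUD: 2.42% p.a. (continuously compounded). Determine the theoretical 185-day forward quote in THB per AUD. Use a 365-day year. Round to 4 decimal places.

T = 185/365 years.
THB growth factor: e^(0.0856×185/365) = 1.04434125.
AUD growth factor: e^(0.0242×185/365) = 1.01234129.
CIP: F = S · (grow THB)/(grow AUD) = 23.66 × 1.04434125/1.01234129 = 24.407889 THB per AUD.

24.4079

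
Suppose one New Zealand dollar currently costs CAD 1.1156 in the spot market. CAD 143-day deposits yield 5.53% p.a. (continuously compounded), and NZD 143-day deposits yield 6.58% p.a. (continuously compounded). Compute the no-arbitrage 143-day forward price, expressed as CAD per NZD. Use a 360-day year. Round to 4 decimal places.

T = 143/360 years.
CAD accumulates by e^(0.0553×143/360) = 1.0222094.
NZD accumulates by e^(0.0658×143/360) = 1.0264818.
CIP: F = S · (grow CAD)/(grow NZD) = 1.1156 × 1.0222094/1.0264818 = 1.110957 CAD per NZD.

1.1110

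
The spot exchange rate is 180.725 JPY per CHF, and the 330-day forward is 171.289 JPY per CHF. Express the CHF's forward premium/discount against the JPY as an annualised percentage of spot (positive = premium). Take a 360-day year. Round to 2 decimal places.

-5.70%

T = 330/360 years.
(F − S)/S = (171.289 − 180.725)/180.725 = -0.0522119.
×(1/T) gives -5.70% p.a.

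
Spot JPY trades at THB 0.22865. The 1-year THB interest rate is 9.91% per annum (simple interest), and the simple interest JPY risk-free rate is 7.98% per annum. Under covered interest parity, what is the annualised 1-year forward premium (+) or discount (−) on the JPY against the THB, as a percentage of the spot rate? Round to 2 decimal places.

T = 1 year.
No-arbitrage forward: 0.22865 × 1.099100 / 1.079800 = 0.23273682 THB/JPY.
Annualised premium = (F − S)/S × (1/T) = (0.23273682 − 0.22865)/0.22865 ÷ 1 = 1.79%.

+1.79%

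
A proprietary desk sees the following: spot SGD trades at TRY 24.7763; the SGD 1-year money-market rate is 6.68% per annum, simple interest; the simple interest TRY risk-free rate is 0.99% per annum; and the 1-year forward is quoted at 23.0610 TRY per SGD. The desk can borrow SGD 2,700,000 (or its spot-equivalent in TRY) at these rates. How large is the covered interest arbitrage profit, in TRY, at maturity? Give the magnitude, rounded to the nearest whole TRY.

TRY 1,134,299

T = 1 year.
Keep in SGD, deliver into the forward: 2,700,000·1.066800·23.0610 = TRY 66,423,981.96.
Swap to TRY now, deposit: 2,700,000·24.7763·1.009900 = TRY 67,558,280.50.
The quoted forward undervalues SGD, so borrow SGD, convert to TRY at spot, deposit the TRY at 0.99%, and buy SGD forward at 23.0610 to cover the loan.
The gap between the two covered legs is TRY 1,134,299.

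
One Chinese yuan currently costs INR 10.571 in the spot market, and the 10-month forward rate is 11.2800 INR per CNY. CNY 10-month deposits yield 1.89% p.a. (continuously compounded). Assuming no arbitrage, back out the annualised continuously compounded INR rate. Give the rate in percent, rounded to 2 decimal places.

9.68%

T = 10/12 years.
F/S = 11.28/10.571 = 1.0670703 = (growth of INR) / (growth of CNY).
The CNY side grows by e^(0.0189×10/12) = 1.0158747.
That pins the INR growth at 1.0840097.
r = ln(1.0840097)/(10/12) = 0.096800 → 9.68%.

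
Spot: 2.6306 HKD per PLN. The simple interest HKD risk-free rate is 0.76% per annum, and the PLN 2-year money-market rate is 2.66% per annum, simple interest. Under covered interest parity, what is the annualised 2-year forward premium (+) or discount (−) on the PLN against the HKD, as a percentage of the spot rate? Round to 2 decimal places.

-1.80%

T = 2 years.
CIP forward (HKD per PLN) = 2.6306 × 1.015200/1.053200 = 2.5356866.
(F − S)/S ÷ T = (2.5356866 − 2.6306)/2.6306/2 = -0.018040 → -1.80%.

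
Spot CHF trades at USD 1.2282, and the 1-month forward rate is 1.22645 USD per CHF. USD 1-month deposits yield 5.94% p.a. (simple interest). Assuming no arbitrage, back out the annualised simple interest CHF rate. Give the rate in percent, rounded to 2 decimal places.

T = 1/12 years.
F/S = 1.22645/1.2282 = 0.9985752 = (growth of USD) / (growth of CHF).
USD growth factor: 1 + 0.0594×1/12 = 1.004950.
That pins the CHF growth at 1.0063839.
(1.0063839 − 1)/T = 0.076607, i.e. 7.66%.

7.66%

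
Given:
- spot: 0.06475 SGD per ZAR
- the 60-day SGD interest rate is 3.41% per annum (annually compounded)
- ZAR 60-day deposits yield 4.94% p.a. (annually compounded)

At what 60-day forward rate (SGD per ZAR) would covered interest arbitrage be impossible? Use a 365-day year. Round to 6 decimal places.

0.064594

T = 60/365 years.
SGD growth factor: (1 + 0.0341)^(60/365) = 1.0055272.
ZAR growth factor: (1 + 0.0494)^(60/365) = 1.0079578.
So F = 0.06475 × 1.0055272 / 1.0079578 = 0.06459386 (SGD/ZAR).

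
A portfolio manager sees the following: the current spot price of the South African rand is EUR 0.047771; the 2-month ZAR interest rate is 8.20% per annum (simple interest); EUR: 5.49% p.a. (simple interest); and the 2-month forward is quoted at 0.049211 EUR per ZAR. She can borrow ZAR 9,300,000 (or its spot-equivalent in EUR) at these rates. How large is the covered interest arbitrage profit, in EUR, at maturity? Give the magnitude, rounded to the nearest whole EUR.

EUR 15,582

T = 2/12 years.
Keep in ZAR, deliver into the forward: 9,300,000·1.01366667·0.049211 = EUR 463,917.02.
Swap to EUR now, deposit: 9,300,000·0.047771·1.009150 = EUR 448,335.37.
The quoted forward overvalues ZAR, so borrow EUR, buy ZAR at spot, deposit the ZAR at 8.20%, and sell the proceeds forward at 0.049211.
Arbitrage profit = |463,917.02 − 448,335.37| = EUR 15,582.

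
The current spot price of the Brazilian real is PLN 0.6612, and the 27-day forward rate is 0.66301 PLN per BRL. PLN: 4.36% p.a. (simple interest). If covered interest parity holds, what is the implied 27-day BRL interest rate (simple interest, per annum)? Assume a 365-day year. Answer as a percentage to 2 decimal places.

T = 27/365 years.
By CIP, F/S equals the PLN-to-BRL growth ratio: 0.66301/0.6612 = 1.0027374.
PLN growth factor: 1 + 0.0436×27/365 = 1.0032252.
Hence g_BRL = 1.0004865.
r = (1.0004865 − 1)/(27/365) = 0.006577 → 0.66%.

0.66%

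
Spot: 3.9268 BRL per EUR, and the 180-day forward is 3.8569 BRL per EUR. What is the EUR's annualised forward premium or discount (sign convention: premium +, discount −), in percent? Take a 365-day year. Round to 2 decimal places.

T = 180/365 years.
(F − S)/S = (3.8569 − 3.9268)/3.9268 = -0.0178008.
Per annum: -0.0178008 / (180/365) = -0.036096 = -3.61%.

-3.61%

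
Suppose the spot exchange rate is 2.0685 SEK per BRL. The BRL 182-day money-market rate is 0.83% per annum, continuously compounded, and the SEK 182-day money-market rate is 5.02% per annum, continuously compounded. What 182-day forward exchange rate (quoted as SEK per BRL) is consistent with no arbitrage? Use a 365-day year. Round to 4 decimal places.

2.1122

T = 182/365 years.
Growth of 1 SEK over T: e^(0.0502×182/365) = 1.0253471.
BRL growth factor: e^(0.0083×182/365) = 1.0041472.
So F = 2.0685 × 1.0253471 / 1.0041472 = 2.112171 (SEK/BRL).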